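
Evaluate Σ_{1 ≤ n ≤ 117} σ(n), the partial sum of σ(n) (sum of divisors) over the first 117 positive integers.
Σ_{n ≤ 117} σ(n) = 11289

Compute σ(n) for each 1 ≤ n ≤ 117: σ(1) = 1, σ(2) = 3, σ(3) = 4, σ(4) = 7, σ(5) = 6, σ(6) = 12, σ(7) = 8, σ(8) = 15, σ(9) = 13, σ(10) = 18, σ(11) = 12, σ(12) = 28, σ(13) = 14, σ(14) = 24, σ(15) = 24, σ(16) = 31, σ(17) = 18, σ(18) = 39, σ(19) = 20, σ(20) = 42, σ(21) = 32, σ(22) = 36, σ(23) = 24, σ(24) = 60, σ(25) = 31, σ(26) = 42, σ(27) = 40, σ(28) = 56, σ(29) = 30, σ(30) = 72, σ(31) = 32, σ(32) = 63, σ(33) = 48, σ(34) = 54, σ(35) = 48, σ(36) = 91, σ(37) = 38, σ(38) = 60, σ(39) = 56, σ(40) = 90, σ(41) = 42, σ(42) = 96, σ(43) = 44, σ(44) = 84, σ(45) = 78, σ(46) = 72, σ(47) = 48, σ(48) = 124, σ(49) = 57, σ(50) = 93, σ(51) = 72, σ(52) = 98, σ(53) = 54, σ(54) = 120, σ(55) = 72, σ(56) = 120, σ(57) = 80, σ(58) = 90, σ(59) = 60, σ(60) = 168, σ(61) = 62, σ(62) = 96, σ(63) = 104, σ(64) = 127, σ(65) = 84, σ(66) = 144, σ(67) = 68, σ(68) = 126, σ(69) = 96, σ(70) = 144, σ(71) = 72, σ(72) = 195, σ(73) = 74, σ(74) = 114, σ(75) = 124, σ(76) = 140, σ(77) = 96, σ(78) = 168, σ(79) = 80, σ(80) = 186, σ(81) = 121, σ(82) = 126, σ(83) = 84, σ(84) = 224, σ(85) = 108, σ(86) = 132, σ(87) = 120, σ(88) = 180, σ(89) = 90, σ(90) = 234, σ(91) = 112, σ(92) = 168, σ(93) = 128, σ(94) = 144, σ(95) = 120, σ(96) = 252, σ(97) = 98, σ(98) = 171, σ(99) = 156, σ(100) = 217, σ(101) = 102, σ(102) = 216, σ(103) = 104, σ(104) = 210, σ(105) = 192, σ(106) = 162, σ(107) = 108, σ(108) = 280, σ(109) = 110, σ(110) = 216, σ(111) = 152, σ(112) = 248, σ(113) = 114, σ(114) = 240, σ(115) = 144, σ(116) = 210, σ(117) = 182. Summing all 117 values: 11289. (Average order: Σ_{n ≤ x} σ(n) ~ (π²/12) x². For x = 117, (π²/12)·117² ≈ 11258.75.)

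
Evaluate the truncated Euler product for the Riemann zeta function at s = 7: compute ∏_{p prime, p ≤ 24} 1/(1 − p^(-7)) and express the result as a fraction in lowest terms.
∏ = 48232764637425582400715871008195503014129789903328125/47833390398549347808770198286798982719063238904795968

The primes p ≤ 24 are [2, 3, 5, 7, 11, 13, 17, 19, 23]. For each prime, (1 − 1/p^7)^(-1) = p^7 / (p^7 − 1). The product is (1 − 1/2^7)^(-1), (1 − 1/3^7)^(-1), (1 − 1/5^7)^(-1), (1 − 1/7^7)^(-1), (1 − 1/11^7)^(-1), (1 − 1/13^7)^(-1), (1 − 1/17^7)^(-1), (1 − 1/19^7)^(-1), (1 − 1/23^7)^(-1) = ∏ p^7 / (p^7 − 1) = 48232764637425582400715871008195503014129789903328125/47833390398549347808770198286798982719063238904795968.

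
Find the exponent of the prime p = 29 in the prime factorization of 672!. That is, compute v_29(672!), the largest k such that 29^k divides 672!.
v_29(672!) = 23

Legendre's formula: v_p(n!) = Σ_{k ≥ 1} ⌊n / p^k⌋. For p = 29, n = 672, the terms are:
  ⌊672/29^1⌋ = ⌊672/29⌋ = 23
(the next term ⌊672/29^2⌋ = 0, terminating the sum). Summing: v_29(672!) = 23 = 23.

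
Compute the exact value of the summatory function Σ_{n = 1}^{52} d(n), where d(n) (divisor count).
Σ_{n ≤ 52} d(n) = 217

Compute d(n) for each 1 ≤ n ≤ 52: d(1) = 1, d(2) = 2, d(3) = 2, d(4) = 3, d(5) = 2, d(6) = 4, d(7) = 2, d(8) = 4, d(9) = 3, d(10) = 4, d(11) = 2, d(12) = 6, d(13) = 2, d(14) = 4, d(15) = 4, d(16) = 5, d(17) = 2, d(18) = 6, d(19) = 2, d(20) = 6, d(21) = 4, d(22) = 4, d(23) = 2, d(24) = 8, d(25) = 3, d(26) = 4, d(27) = 4, d(28) = 6, d(29) = 2, d(30) = 8, d(31) = 2, d(32) = 6, d(33) = 4, d(34) = 4, d(35) = 4, d(36) = 9, d(37) = 2, d(38) = 4, d(39) = 4, d(40) = 8, d(41) = 2, d(42) = 8, d(43) = 2, d(44) = 6, d(45) = 6, d(46) = 4, d(47) = 2, d(48) = 10, d(49) = 3, d(50) = 6, d(51) = 4, d(52) = 6. Summing all 52 values: 217. (Dirichlet's divisor formula: Σ_{n ≤ x} d(n) = x ln(x) + (2γ − 1) x + O(√x). For x = 52, the asymptotic estimate is ≈ 213.50.)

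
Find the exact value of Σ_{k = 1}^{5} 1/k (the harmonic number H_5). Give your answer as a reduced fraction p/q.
H_5 = 137/60

Direct summation: H_5 = 1 + 1/2 + ... + 1/5. The least common denominator is lcm(1, ..., 5) = 60; over this denominator the numerator is 60 + 30 + 20 + 15 + 12 = 137, so H_5 = 137/60 (already in lowest terms) ≈ 2.28333. (The PNT-adjacent estimate ln(5) + γ ≈ 2.18665 matches within O(1/n).)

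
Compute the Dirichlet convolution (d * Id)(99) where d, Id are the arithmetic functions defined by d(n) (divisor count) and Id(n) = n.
(d * Id)(99) = 234

Divisors of 99: [1, 3, 9, 11, 33, 99]. For each d | 99:
  d = 1: d(1) · Id(99/1) = 1 · 99 = 99
  d = 3: d(3) · Id(99/3) = 2 · 33 = 66
  d = 9: d(9) · Id(99/9) = 3 · 11 = 33
  d = 11: d(11) · Id(99/11) = 2 · 9 = 18
  d = 33: d(33) · Id(99/33) = 4 · 3 = 12
  d = 99: d(99) · Id(99/99) = 6 · 1 = 6
Summing: (d * Id)(99) = 99 + 66 + 33 + 18 + 12 + 6 = 234.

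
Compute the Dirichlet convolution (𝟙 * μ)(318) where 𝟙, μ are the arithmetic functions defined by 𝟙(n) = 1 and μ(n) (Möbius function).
(𝟙 * μ)(318) = 0

Divisors of 318: [1, 2, 3, 6, 53, 106, 159, 318]. For each d | 318:
  d = 1: 𝟙(1) · μ(318/1) = 1 · -1 = -1
  d = 2: 𝟙(2) · μ(318/2) = 1 · 1 = 1
  d = 3: 𝟙(3) · μ(318/3) = 1 · 1 = 1
  d = 6: 𝟙(6) · μ(318/6) = 1 · -1 = -1
  d = 53: 𝟙(53) · μ(318/53) = 1 · 1 = 1
  d = 106: 𝟙(106) · μ(318/106) = 1 · -1 = -1
  d = 159: 𝟙(159) · μ(318/159) = 1 · -1 = -1
  d = 318: 𝟙(318) · μ(318/318) = 1 · 1 = 1
Summing: (𝟙 * μ)(318) = -1 + 1 + 1 + -1 + 1 + -1 + -1 + 1 = 0.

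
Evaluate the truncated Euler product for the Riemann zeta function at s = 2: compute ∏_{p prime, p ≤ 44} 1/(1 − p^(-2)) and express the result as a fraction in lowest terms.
∏ = 1688189817927745147112851/1030750286035260801024000

The primes p ≤ 44 are [2, 3, 5, 7, 11, 13, 17, 19, 23, 29, 31, 37, 41, 43]. For each prime, (1 − 1/p^2)^(-1) = p^2 / (p^2 − 1). The product is (1 − 1/2^2)^(-1), (1 − 1/3^2)^(-1), (1 − 1/5^2)^(-1), (1 − 1/7^2)^(-1), (1 − 1/11^2)^(-1), (1 − 1/13^2)^(-1), (1 − 1/17^2)^(-1), (1 − 1/19^2)^(-1), (1 − 1/23^2)^(-1), (1 − 1/29^2)^(-1), (1 − 1/31^2)^(-1), (1 − 1/37^2)^(-1), (1 − 1/41^2)^(-1), (1 − 1/43^2)^(-1) = ∏ p^2 / (p^2 − 1) = 1688189817927745147112851/1030750286035260801024000.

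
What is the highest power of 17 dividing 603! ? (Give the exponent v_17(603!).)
v_17(603!) = 37

Legendre's formula: v_p(n!) = Σ_{k ≥ 1} ⌊n / p^k⌋. For p = 17, n = 603, the terms are:
  ⌊603/17^1⌋ = ⌊603/17⌋ = 35
  ⌊603/17^2⌋ = ⌊603/289⌋ = 2
(the next term ⌊603/17^3⌋ = 0, terminating the sum). Summing: v_17(603!) = 35 + 2 = 37.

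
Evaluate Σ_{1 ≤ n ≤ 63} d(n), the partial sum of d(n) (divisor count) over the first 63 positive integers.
Σ_{n ≤ 63} d(n) = 273

Compute d(n) for each 1 ≤ n ≤ 63: d(1) = 1, d(2) = 2, d(3) = 2, d(4) = 3, d(5) = 2, d(6) = 4, d(7) = 2, d(8) = 4, d(9) = 3, d(10) = 4, d(11) = 2, d(12) = 6, d(13) = 2, d(14) = 4, d(15) = 4, d(16) = 5, d(17) = 2, d(18) = 6, d(19) = 2, d(20) = 6, d(21) = 4, d(22) = 4, d(23) = 2, d(24) = 8, d(25) = 3, d(26) = 4, d(27) = 4, d(28) = 6, d(29) = 2, d(30) = 8, d(31) = 2, d(32) = 6, d(33) = 4, d(34) = 4, d(35) = 4, d(36) = 9, d(37) = 2, d(38) = 4, d(39) = 4, d(40) = 8, d(41) = 2, d(42) = 8, d(43) = 2, d(44) = 6, d(45) = 6, d(46) = 4, d(47) = 2, d(48) = 10, d(49) = 3, d(50) = 6, d(51) = 4, d(52) = 6, d(53) = 2, d(54) = 8, d(55) = 4, d(56) = 8, d(57) = 4, d(58) = 4, d(59) = 2, d(60) = 12, d(61) = 2, d(62) = 4, d(63) = 6. Summing all 63 values: 273. (Dirichlet's divisor formula: Σ_{n ≤ x} d(n) = x ln(x) + (2γ − 1) x + O(√x). For x = 63, the asymptotic estimate is ≈ 270.75.)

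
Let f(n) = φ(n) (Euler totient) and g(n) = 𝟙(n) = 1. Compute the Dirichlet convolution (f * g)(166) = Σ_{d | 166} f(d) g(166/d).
(φ * 𝟙)(166) = 166

Divisors of 166: [1, 2, 83, 166]. For each d | 166:
  d = 1: φ(1) · 𝟙(166/1) = 1 · 1 = 1
  d = 2: φ(2) · 𝟙(166/2) = 1 · 1 = 1
  d = 83: φ(83) · 𝟙(166/83) = 82 · 1 = 82
  d = 166: φ(166) · 𝟙(166/166) = 82 · 1 = 82
Summing: (φ * 𝟙)(166) = 1 + 1 + 82 + 82 = 166.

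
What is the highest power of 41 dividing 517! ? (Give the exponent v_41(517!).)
v_41(517!) = 12

Legendre's formula: v_p(n!) = Σ_{k ≥ 1} ⌊n / p^k⌋. For p = 41, n = 517, the terms are:
  ⌊517/41^1⌋ = ⌊517/41⌋ = 12
(the next term ⌊517/41^2⌋ = 0, terminating the sum). Summing: v_41(517!) = 12 = 12.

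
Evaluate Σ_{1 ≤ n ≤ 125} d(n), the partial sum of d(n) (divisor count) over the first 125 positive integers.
Σ_{n ≤ 125} d(n) = 623

Compute d(n) for each 1 ≤ n ≤ 125: d(1) = 1, d(2) = 2, d(3) = 2, d(4) = 3, d(5) = 2, d(6) = 4, d(7) = 2, d(8) = 4, d(9) = 3, d(10) = 4, d(11) = 2, d(12) = 6, d(13) = 2, d(14) = 4, d(15) = 4, d(16) = 5, d(17) = 2, d(18) = 6, d(19) = 2, d(20) = 6, d(21) = 4, d(22) = 4, d(23) = 2, d(24) = 8, d(25) = 3, d(26) = 4, d(27) = 4, d(28) = 6, d(29) = 2, d(30) = 8, d(31) = 2, d(32) = 6, d(33) = 4, d(34) = 4, d(35) = 4, d(36) = 9, d(37) = 2, d(38) = 4, d(39) = 4, d(40) = 8, d(41) = 2, d(42) = 8, d(43) = 2, d(44) = 6, d(45) = 6, d(46) = 4, d(47) = 2, d(48) = 10, d(49) = 3, d(50) = 6, d(51) = 4, d(52) = 6, d(53) = 2, d(54) = 8, d(55) = 4, d(56) = 8, d(57) = 4, d(58) = 4, d(59) = 2, d(60) = 12, d(61) = 2, d(62) = 4, d(63) = 6, d(64) = 7, d(65) = 4, d(66) = 8, d(67) = 2, d(68) = 6, d(69) = 4, d(70) = 8, d(71) = 2, d(72) = 12, d(73) = 2, d(74) = 4, d(75) = 6, d(76) = 6, d(77) = 4, d(78) = 8, d(79) = 2, d(80) = 10, d(81) = 5, d(82) = 4, d(83) = 2, d(84) = 12, d(85) = 4, d(86) = 4, d(87) = 4, d(88) = 8, d(89) = 2, d(90) = 12, d(91) = 4, d(92) = 6, d(93) = 4, d(94) = 4, d(95) = 4, d(96) = 12, d(97) = 2, d(98) = 6, d(99) = 6, d(100) = 9, d(101) = 2, d(102) = 8, d(103) = 2, d(104) = 8, d(105) = 8, d(106) = 4, d(107) = 2, d(108) = 12, d(109) = 2, d(110) = 8, d(111) = 4, d(112) = 10, d(113) = 2, d(114) = 8, d(115) = 4, d(116) = 6, d(117) = 6, d(118) = 4, d(119) = 4, d(120) = 16, d(121) = 3, d(122) = 4, d(123) = 4, d(124) = 6, d(125) = 4. Summing all 125 values: 623. (Dirichlet's divisor formula: Σ_{n ≤ x} d(n) = x ln(x) + (2γ − 1) x + O(√x). For x = 125, the asymptotic estimate is ≈ 622.84.)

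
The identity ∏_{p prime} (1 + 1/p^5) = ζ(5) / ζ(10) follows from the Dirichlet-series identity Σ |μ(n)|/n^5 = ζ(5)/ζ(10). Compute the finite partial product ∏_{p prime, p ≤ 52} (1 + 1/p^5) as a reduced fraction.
∏ = 77350420258916008694441522216355088445733760320747817275637792505856/74669957780522328018216335873020857442299719217280893302140029444835

The primes p ≤ 52 are [2, 3, 5, 7, 11, 13, 17, 19, 23, 29, 31, 37, 41, 43, 47]. For each, (1 + 1/p^5) = (p^5 + 1)/p^5. Multiplying these fractions over p ∈ [2, 3, 5, 7, 11, 13, 17, 19, 23, 29, 31, 37, 41, 43, 47] gives 77350420258916008694441522216355088445733760320747817275637792505856/74669957780522328018216335873020857442299719217280893302140029444835. (In the limit P → ∞ this tends to ζ(5)/ζ(10).)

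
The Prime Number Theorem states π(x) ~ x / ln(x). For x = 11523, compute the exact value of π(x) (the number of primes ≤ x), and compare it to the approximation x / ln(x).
π(11523) = 1389;  x/ln(x) ≈ 1232.13;  relative error ≈ 11.29%.

Directly count primes up to 11523: π(11523) = 1389. The PNT approximation gives 11523/ln(11523) ≈ 11523/9.35210 ≈ 1232.13. Relative error (π(x) − x/ln(x)) / π(x) ≈ 11.29%; the approximation is known to undercount slightly (Li(x) is a better estimate).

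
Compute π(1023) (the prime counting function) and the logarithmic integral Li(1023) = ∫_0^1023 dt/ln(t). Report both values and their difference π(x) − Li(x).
π(1023) = 172;  Li(1023) ≈ 180.93;  π(x) − Li(x) ≈ -8.93.

Direct count of primes ≤ 1023 gives π(1023) = 172. Numerical evaluation of the logarithmic integral gives Li(1023) ≈ 180.93. The difference π(x) − Li(x) ≈ -8.93 is typically negative for small/moderate x (Li(x) overestimates), though Littlewood's theorem shows this sign changes infinitely often.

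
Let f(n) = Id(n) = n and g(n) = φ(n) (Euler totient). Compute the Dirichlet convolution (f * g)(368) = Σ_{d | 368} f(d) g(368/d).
(Id * φ)(368) = 2160

Divisors of 368: [1, 2, 4, 8, 16, 23, 46, 92, 184, 368]. For each d | 368:
  d = 1: Id(1) · φ(368/1) = 1 · 176 = 176
  d = 2: Id(2) · φ(368/2) = 2 · 88 = 176
  d = 4: Id(4) · φ(368/4) = 4 · 44 = 176
  d = 8: Id(8) · φ(368/8) = 8 · 22 = 176
  d = 16: Id(16) · φ(368/16) = 16 · 22 = 352
  d = 23: Id(23) · φ(368/23) = 23 · 8 = 184
  d = 46: Id(46) · φ(368/46) = 46 · 4 = 184
  d = 92: Id(92) · φ(368/92) = 92 · 2 = 184
  d = 184: Id(184) · φ(368/184) = 184 · 1 = 184
  d = 368: Id(368) · φ(368/368) = 368 · 1 = 368
Summing: (Id * φ)(368) = 176 + 176 + 176 + 176 + 352 + 184 + 184 + 184 + 184 + 368 = 2160.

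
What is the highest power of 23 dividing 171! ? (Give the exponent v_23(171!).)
v_23(171!) = 7

Legendre's formula: v_p(n!) = Σ_{k ≥ 1} ⌊n / p^k⌋. For p = 23, n = 171, the terms are:
  ⌊171/23^1⌋ = ⌊171/23⌋ = 7
(the next term ⌊171/23^2⌋ = 0, terminating the sum). Summing: v_23(171!) = 7 = 7.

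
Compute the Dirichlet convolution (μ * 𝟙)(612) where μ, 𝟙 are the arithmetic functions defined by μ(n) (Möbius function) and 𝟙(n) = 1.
(μ * 𝟙)(612) = 0

Divisors of 612: [1, 2, 3, 4, 6, 9, 12, 17, 18, 34, 36, 51, 68, 102, 153, 204, 306, 612]. For each d | 612:
  d = 1: μ(1) · 𝟙(612/1) = 1 · 1 = 1
  d = 2: μ(2) · 𝟙(612/2) = -1 · 1 = -1
  d = 3: μ(3) · 𝟙(612/3) = -1 · 1 = -1
  d = 4: μ(4) · 𝟙(612/4) = 0 · 1 = 0
  d = 6: μ(6) · 𝟙(612/6) = 1 · 1 = 1
  d = 9: μ(9) · 𝟙(612/9) = 0 · 1 = 0
  d = 12: μ(12) · 𝟙(612/12) = 0 · 1 = 0
  d = 17: μ(17) · 𝟙(612/17) = -1 · 1 = -1
  d = 18: μ(18) · 𝟙(612/18) = 0 · 1 = 0
  d = 34: μ(34) · 𝟙(612/34) = 1 · 1 = 1
  d = 36: μ(36) · 𝟙(612/36) = 0 · 1 = 0
  d = 51: μ(51) · 𝟙(612/51) = 1 · 1 = 1
  d = 68: μ(68) · 𝟙(612/68) = 0 · 1 = 0
  d = 102: μ(102) · 𝟙(612/102) = -1 · 1 = -1
  d = 153: μ(153) · 𝟙(612/153) = 0 · 1 = 0
  d = 204: μ(204) · 𝟙(612/204) = 0 · 1 = 0
  d = 306: μ(306) · 𝟙(612/306) = 0 · 1 = 0
  d = 612: μ(612) · 𝟙(612/612) = 0 · 1 = 0
Summing: (μ * 𝟙)(612) = 1 + -1 + -1 + 0 + 1 + 0 + 0 + -1 + 0 + 1 + 0 + 1 + 0 + -1 + 0 + 0 + 0 + 0 = 0.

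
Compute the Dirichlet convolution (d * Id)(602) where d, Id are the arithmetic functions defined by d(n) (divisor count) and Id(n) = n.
(d * Id)(602) = 1620

Divisors of 602: [1, 2, 7, 14, 43, 86, 301, 602]. For each d | 602:
  d = 1: d(1) · Id(602/1) = 1 · 602 = 602
  d = 2: d(2) · Id(602/2) = 2 · 301 = 602
  d = 7: d(7) · Id(602/7) = 2 · 86 = 172
  d = 14: d(14) · Id(602/14) = 4 · 43 = 172
  d = 43: d(43) · Id(602/43) = 2 · 14 = 28
  d = 86: d(86) · Id(602/86) = 4 · 7 = 28
  d = 301: d(301) · Id(602/301) = 4 · 2 = 8
  d = 602: d(602) · Id(602/602) = 8 · 1 = 8
Summing: (d * Id)(602) = 602 + 602 + 172 + 172 + 28 + 28 + 8 + 8 = 1620.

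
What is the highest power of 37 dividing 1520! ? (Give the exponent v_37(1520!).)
v_37(1520!) = 42

Legendre's formula: v_p(n!) = Σ_{k ≥ 1} ⌊n / p^k⌋. For p = 37, n = 1520, the terms are:
  ⌊1520/37^1⌋ = ⌊1520/37⌋ = 41
  ⌊1520/37^2⌋ = ⌊1520/1369⌋ = 1
(the next term ⌊1520/37^3⌋ = 0, terminating the sum). Summing: v_37(1520!) = 41 + 1 = 42.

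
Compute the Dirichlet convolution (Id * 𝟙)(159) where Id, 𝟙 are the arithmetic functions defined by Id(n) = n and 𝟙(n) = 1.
(Id * 𝟙)(159) = 216

Divisors of 159: [1, 3, 53, 159]. For each d | 159:
  d = 1: Id(1) · 𝟙(159/1) = 1 · 1 = 1
  d = 3: Id(3) · 𝟙(159/3) = 3 · 1 = 3
  d = 53: Id(53) · 𝟙(159/53) = 53 · 1 = 53
  d = 159: Id(159) · 𝟙(159/159) = 159 · 1 = 159
Summing: (Id * 𝟙)(159) = 1 + 3 + 53 + 159 = 216.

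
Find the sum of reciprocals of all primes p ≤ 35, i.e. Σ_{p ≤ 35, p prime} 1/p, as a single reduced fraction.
Σ 1/p = 314016924901/200560490130

π(35) = 11, so the primes ≤ 35 are [2, 3, 5, 7, 11, 13, 17, 19, 23, 29, 31]. Summing 1/p over these primes: 314016924901/200560490130 ≈ 1.5657. Mertens estimate ln ln(35) + 0.2615 ≈ 1.5300.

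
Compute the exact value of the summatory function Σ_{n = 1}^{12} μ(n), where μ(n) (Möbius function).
Σ_{n ≤ 12} μ(n) = -2

Compute μ(n) for each 1 ≤ n ≤ 12: μ(1) = 1, μ(2) = -1, μ(3) = -1, μ(4) = 0, μ(5) = -1, μ(6) = 1, μ(7) = -1, μ(8) = 0, μ(9) = 0, μ(10) = 1, μ(11) = -1, μ(12) = 0. Summing all 12 values: -2. (Mertens function M(x) = Σ_{n ≤ x} μ(n); on average M(x) should be small (PNT ⟺ M(x) = o(x)).)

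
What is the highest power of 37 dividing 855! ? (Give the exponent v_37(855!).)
v_37(855!) = 23

Legendre's formula: v_p(n!) = Σ_{k ≥ 1} ⌊n / p^k⌋. For p = 37, n = 855, the terms are:
  ⌊855/37^1⌋ = ⌊855/37⌋ = 23
(the next term ⌊855/37^2⌋ = 0, terminating the sum). Summing: v_37(855!) = 23 = 23.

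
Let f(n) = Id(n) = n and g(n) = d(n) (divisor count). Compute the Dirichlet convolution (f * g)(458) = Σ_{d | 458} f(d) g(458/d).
(Id * d)(458) = 924

Divisors of 458: [1, 2, 229, 458]. For each d | 458:
  d = 1: Id(1) · d(458/1) = 1 · 4 = 4
  d = 2: Id(2) · d(458/2) = 2 · 2 = 4
  d = 229: Id(229) · d(458/229) = 229 · 2 = 458
  d = 458: Id(458) · d(458/458) = 458 · 1 = 458
Summing: (Id * d)(458) = 4 + 4 + 458 + 458 = 924.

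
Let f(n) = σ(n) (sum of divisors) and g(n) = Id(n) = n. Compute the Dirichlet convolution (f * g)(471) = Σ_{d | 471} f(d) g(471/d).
(σ * Id)(471) = 2205

Divisors of 471: [1, 3, 157, 471]. For each d | 471:
  d = 1: σ(1) · Id(471/1) = 1 · 471 = 471
  d = 3: σ(3) · Id(471/3) = 4 · 157 = 628
  d = 157: σ(157) · Id(471/157) = 158 · 3 = 474
  d = 471: σ(471) · Id(471/471) = 632 · 1 = 632
Summing: (σ * Id)(471) = 471 + 628 + 474 + 632 = 2205.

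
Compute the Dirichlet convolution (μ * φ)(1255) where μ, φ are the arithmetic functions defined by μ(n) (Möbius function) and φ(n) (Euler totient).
(μ * φ)(1255) = 747

Divisors of 1255: [1, 5, 251, 1255]. For each d | 1255:
  d = 1: μ(1) · φ(1255/1) = 1 · 1000 = 1000
  d = 5: μ(5) · φ(1255/5) = -1 · 250 = -250
  d = 251: μ(251) · φ(1255/251) = -1 · 4 = -4
  d = 1255: μ(1255) · φ(1255/1255) = 1 · 1 = 1
Summing: (μ * φ)(1255) = 1000 + -250 + -4 + 1 = 747.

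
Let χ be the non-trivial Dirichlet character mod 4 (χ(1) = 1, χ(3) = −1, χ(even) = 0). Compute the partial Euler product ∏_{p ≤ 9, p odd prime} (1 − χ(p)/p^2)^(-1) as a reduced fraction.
∏ = 147/160

The odd primes p ≤ 9 are [3, 5, 7]. For each, χ(p) = 1 if p ≡ 1 mod 4, χ(p) = −1 if p ≡ 3 mod 4. Taking (1 − χ(p)/p^2)^(-1) = p^2/(p^2 − χ(p)): (1 − (-1)/3^2)^(-1) · (1 − (1)/5^2)^(-1) · (1 − (-1)/7^2)^(-1) = 147/160.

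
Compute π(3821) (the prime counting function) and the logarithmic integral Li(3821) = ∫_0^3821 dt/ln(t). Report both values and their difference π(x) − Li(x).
π(3821) = 530;  Li(3821) ≈ 543.72;  π(x) − Li(x) ≈ -13.72.

Direct count of primes ≤ 3821 gives π(3821) = 530. Numerical evaluation of the logarithmic integral gives Li(3821) ≈ 543.72. The difference π(x) − Li(x) ≈ -13.72 is typically negative for small/moderate x (Li(x) overestimates), though Littlewood's theorem shows this sign changes infinitely often.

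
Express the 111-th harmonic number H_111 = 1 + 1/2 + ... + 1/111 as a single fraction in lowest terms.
H_111 = 813811190043550229600356295599093692454010452277/153803387341307877636928566091115101174034840640

Direct summation: H_111 = 1 + 1/2 + ... + 1/111. The least common denominator is lcm(1, ..., 111) = 8459186303771933270031071135011330564571916235200; over this denominator the numerator is 8459186303771933270031071135011330564571916235200 + 4229593151885966635015535567505665282285958117600 + 2819728767923977756677023711670443521523972078400 + 2114796575942983317507767783752832641142979058800 + 1691837260754386654006214227002266112914383247040 + 1409864383961988878338511855835221760761986039200 + 1208455186253133324290153019287332937795988033600 + 1057398287971491658753883891876416320571489529400 + 939909589307992585559007903890147840507990692800 + 845918630377193327003107113501133056457191623520 + 769016936706539388184642830455575505870174203200 + 704932191980994439169255927917610880380993019600 + 650706638751687174617774702693179274197839710400 + 604227593126566662145076509643666468897994016800 + 563945753584795551335404742334088704304794415680 + 528699143985745829376941945938208160285744764700 + 497599194339525486472415949118313562621877425600 + 469954794653996292779503951945073920253995346400 + 445220331777470172106898480790070029714311380800 + 422959315188596663501553556750566528228595811760 + 402818395417711108096717673095777645931996011200 + 384508468353269694092321415227787752935087101600 + 367790708859649272610046571087449154981387662400 + 352466095990497219584627963958805440190496509800 + 338367452150877330801242845400453222582876649408 + 325353319375843587308887351346589637098919855200 + 313303196435997528519669301296715946835996897600 + 302113796563283331072538254821833234448997008400 + 291696079440411492070036935690045881536962628800 + 281972876792397775667702371167044352152397207840 + 272876977541030105484873262419720340792642459200 + 264349571992872914688470972969104080142872382350 + 256338978902179796061547610151858501956724734400 + 248799597169762743236207974559156781310938712800 + 241691037250626664858030603857466587559197606720 + 234977397326998146389751975972536960126997673200 + 228626656858700899190028949594900826069511249600 + 222610165888735086053449240395035014857155690400 + 216902212917229058205924900897726424732613236800 + 211479657594298331750776778375283264114297905880 + 206321617165169104147099295975886111331022347200 + 201409197708855554048358836547888822965998005600 + 196725262878417052791420258953751873594695726400 + 192254234176634847046160707613893876467543550800 + 187981917861598517111801580778029568101598138560 + 183895354429824636305023285543724577490693831200 + 179982687314296452553852577340666607756849281600 + 176233047995248609792313981979402720095248254900 + 172636455179019046327164717041047562542284004800 + 169183726075438665400621422700226611291438324704 + 165866398113175162157471983039437854207292475200 + 162676659687921793654443675673294818549459927600 + 159607288750413835283605115754930765369281438400 + 156651598217998764259834650648357973417998448800 + 153803387341307877636928566091115101174034840640 + 151056898281641665536269127410916617224498504200 + 148406777259156724035632826930023343238103793600 + 145848039720205746035018467845022940768481314400 + 143376039046981919831035103983242890924947732800 + 140986438396198887833851185583522176076198603920 + 138675185307736610984115920246087386304457643200 + 136438488770515052742436631209860170396321229600 + 134272798472570369365572557698592548643998670400 + 132174785996436457344235486484552040071436191175 + 130141327750337434923554940538635854839567942080 + 128169489451089898030773805075929250978362367200 + 126256511996596018955687628880766127829431585600 + 124399798584881371618103987279578390655469356400 + 122596902953216424203348857029149718327129220800 + 120845518625313332429015301928733293779598803360 + 119143469067210327746916494859314514993970651200 + 117488698663499073194875987986268480063498836600 + 115879264435231962603165358013853843350300222400 + 114313328429350449595014474797450413034755624800 + 112789150716959110267080948466817740860958883136 + 111305082944367543026724620197517507428577845200 + 109859562386648484026377547207939357981453457600 + 108451106458614529102962450448863212366306618400 + 107078307642682699620646470063434564108505268800 + 105739828797149165875388389187641632057148952940 + 104434398811999176173223100432238648945332299200 + 103160808582584552073549647987943055665511173600 + 101917907274360641807603266686883500777974894400 + 100704598854427777024179418273944411482999002800 + 99519838867905097294483189823662712524375485120 + 98362631439208526395710129476875936797347863200 + 97232026480137164023345645230015293845654209600 + 96127117088317423523080353806946938233771775400 + 95047037121032958090236754325970006343504676800 + 93990958930799258555900790389014784050799069280 + 92958091250241024945396386099025610599691387200 + 91947677214912318152511642771862288745346915600 + 90958992513676701828291087473240113597547486400 + 89991343657148226276926288670333303878424640800 + 89044066355494034421379696158014005942862276160 + 88116523997624304896156990989701360047624127450 + 87208106224452920309598671494962170768782641600 + 86318227589509523163582358520523781271142002400 + 85446326300726598687182536717286167318908244800 + 84591863037719332700310711350113305645719162352 + 83754319839326071980505654802092381827444715200 + 82933199056587581078735991519718927103646237600 + 82128022366717798738165739174867287034678798400 + 81338329843960896827221837836647409274729963800 + 80563679083542221619343534619155529186399202240 + 79803644375206917641802557877465382684640719200 + 79057815923102180093748328364591874435251553600 + 78325799108999382129917325324178986708999224400 + 77607213796072782293863037935883766647448772800 + 76901693670653938818464283045557550587017420320 + 76208885619566966396676316531633608689837083200 = 44759615452395262628019596257950153084970574875235, so H_111 = 44759615452395262628019596257950153084970574875235/8459186303771933270031071135011330564571916235200; reducing by gcd(44759615452395262628019596257950153084970574875235, 8459186303771933270031071135011330564571916235200) = 55 gives 813811190043550229600356295599093692454010452277/153803387341307877636928566091115101174034840640 ≈ 5.29124. (The PNT-adjacent estimate ln(111) + γ ≈ 5.28675 matches within O(1/n).)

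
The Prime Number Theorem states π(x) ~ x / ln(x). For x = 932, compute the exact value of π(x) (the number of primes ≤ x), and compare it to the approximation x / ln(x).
π(932) = 158;  x/ln(x) ≈ 136.31;  relative error ≈ 13.73%.

Directly count primes up to 932: π(932) = 158. The PNT approximation gives 932/ln(932) ≈ 932/6.83733 ≈ 136.31. Relative error (π(x) − x/ln(x)) / π(x) ≈ 13.73%; the approximation is known to undercount slightly (Li(x) is a better estimate).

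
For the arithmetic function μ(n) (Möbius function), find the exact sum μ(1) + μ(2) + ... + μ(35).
Σ_{n ≤ 35} μ(n) = -1

Compute μ(n) for each 1 ≤ n ≤ 35: μ(1) = 1, μ(2) = -1, μ(3) = -1, μ(4) = 0, μ(5) = -1, μ(6) = 1, μ(7) = -1, μ(8) = 0, μ(9) = 0, μ(10) = 1, μ(11) = -1, μ(12) = 0, μ(13) = -1, μ(14) = 1, μ(15) = 1, μ(16) = 0, μ(17) = -1, μ(18) = 0, μ(19) = -1, μ(20) = 0, μ(21) = 1, μ(22) = 1, μ(23) = -1, μ(24) = 0, μ(25) = 0, μ(26) = 1, μ(27) = 0, μ(28) = 0, μ(29) = -1, μ(30) = -1, μ(31) = -1, μ(32) = 0, μ(33) = 1, μ(34) = 1, μ(35) = 1. Summing all 35 values: -1. (Mertens function M(x) = Σ_{n ≤ x} μ(n); on average M(x) should be small (PNT ⟺ M(x) = o(x)).)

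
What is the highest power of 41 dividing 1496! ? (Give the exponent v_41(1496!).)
v_41(1496!) = 36

Legendre's formula: v_p(n!) = Σ_{k ≥ 1} ⌊n / p^k⌋. For p = 41, n = 1496, the terms are:
  ⌊1496/41^1⌋ = ⌊1496/41⌋ = 36
(the next term ⌊1496/41^2⌋ = 0, terminating the sum). Summing: v_41(1496!) = 36 = 36.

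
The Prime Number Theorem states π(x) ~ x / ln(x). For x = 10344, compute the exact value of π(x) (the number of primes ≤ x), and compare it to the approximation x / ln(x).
π(10344) = 1270;  x/ln(x) ≈ 1118.98;  relative error ≈ 11.89%.

Directly count primes up to 10344: π(10344) = 1270. The PNT approximation gives 10344/ln(10344) ≈ 10344/9.24416 ≈ 1118.98. Relative error (π(x) − x/ln(x)) / π(x) ≈ 11.89%; the approximation is known to undercount slightly (Li(x) is a better estimate).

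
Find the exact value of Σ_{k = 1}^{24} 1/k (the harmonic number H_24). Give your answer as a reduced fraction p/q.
H_24 = 1347822955/356948592

Direct summation: H_24 = 1 + 1/2 + ... + 1/24. The least common denominator is lcm(1, ..., 24) = 5354228880; over this denominator the numerator is 5354228880 + 2677114440 + 1784742960 + 1338557220 + 1070845776 + 892371480 + 764889840 + 669278610 + 594914320 + 535422888 + 486748080 + 446185740 + 411863760 + 382444920 + 356948592 + 334639305 + 314954640 + 297457160 + 281801520 + 267711444 + 254963280 + 243374040 + 232792560 + 223092870 = 20217344325, so H_24 = 20217344325/5354228880; reducing by gcd(20217344325, 5354228880) = 15 gives 1347822955/356948592 ≈ 3.77596. (The PNT-adjacent estimate ln(24) + γ ≈ 3.75527 matches within O(1/n).)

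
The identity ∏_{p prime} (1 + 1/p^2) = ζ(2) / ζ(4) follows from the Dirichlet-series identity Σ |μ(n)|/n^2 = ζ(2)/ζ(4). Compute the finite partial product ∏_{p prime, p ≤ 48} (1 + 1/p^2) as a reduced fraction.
∏ = 101793085732936000000000/67237345888235944242129

The primes p ≤ 48 are [2, 3, 5, 7, 11, 13, 17, 19, 23, 29, 31, 37, 41, 43, 47]. For each, (1 + 1/p^2) = (p^2 + 1)/p^2. Multiplying these fractions over p ∈ [2, 3, 5, 7, 11, 13, 17, 19, 23, 29, 31, 37, 41, 43, 47] gives 101793085732936000000000/67237345888235944242129. (In the limit P → ∞ this tends to ζ(2)/ζ(4).)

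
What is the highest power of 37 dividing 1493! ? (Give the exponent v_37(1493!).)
v_37(1493!) = 41

Legendre's formula: v_p(n!) = Σ_{k ≥ 1} ⌊n / p^k⌋. For p = 37, n = 1493, the terms are:
  ⌊1493/37^1⌋ = ⌊1493/37⌋ = 40
  ⌊1493/37^2⌋ = ⌊1493/1369⌋ = 1
(the next term ⌊1493/37^3⌋ = 0, terminating the sum). Summing: v_37(1493!) = 40 + 1 = 41.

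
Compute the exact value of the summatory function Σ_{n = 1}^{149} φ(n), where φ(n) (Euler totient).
Σ_{n ≤ 149} φ(n) = 6818

Compute φ(n) for each 1 ≤ n ≤ 149: φ(1) = 1, φ(2) = 1, φ(3) = 2, φ(4) = 2, φ(5) = 4, φ(6) = 2, φ(7) = 6, φ(8) = 4, φ(9) = 6, φ(10) = 4, φ(11) = 10, φ(12) = 4, φ(13) = 12, φ(14) = 6, φ(15) = 8, φ(16) = 8, φ(17) = 16, φ(18) = 6, φ(19) = 18, φ(20) = 8, φ(21) = 12, φ(22) = 10, φ(23) = 22, φ(24) = 8, φ(25) = 20, φ(26) = 12, φ(27) = 18, φ(28) = 12, φ(29) = 28, φ(30) = 8, φ(31) = 30, φ(32) = 16, φ(33) = 20, φ(34) = 16, φ(35) = 24, φ(36) = 12, φ(37) = 36, φ(38) = 18, φ(39) = 24, φ(40) = 16, φ(41) = 40, φ(42) = 12, φ(43) = 42, φ(44) = 20, φ(45) = 24, φ(46) = 22, φ(47) = 46, φ(48) = 16, φ(49) = 42, φ(50) = 20, φ(51) = 32, φ(52) = 24, φ(53) = 52, φ(54) = 18, φ(55) = 40, φ(56) = 24, φ(57) = 36, φ(58) = 28, φ(59) = 58, φ(60) = 16, φ(61) = 60, φ(62) = 30, φ(63) = 36, φ(64) = 32, φ(65) = 48, φ(66) = 20, φ(67) = 66, φ(68) = 32, φ(69) = 44, φ(70) = 24, φ(71) = 70, φ(72) = 24, φ(73) = 72, φ(74) = 36, φ(75) = 40, φ(76) = 36, φ(77) = 60, φ(78) = 24, φ(79) = 78, φ(80) = 32, φ(81) = 54, φ(82) = 40, φ(83) = 82, φ(84) = 24, φ(85) = 64, φ(86) = 42, φ(87) = 56, φ(88) = 40, φ(89) = 88, φ(90) = 24, φ(91) = 72, φ(92) = 44, φ(93) = 60, φ(94) = 46, φ(95) = 72, φ(96) = 32, φ(97) = 96, φ(98) = 42, φ(99) = 60, φ(100) = 40, φ(101) = 100, φ(102) = 32, φ(103) = 102, φ(104) = 48, φ(105) = 48, φ(106) = 52, φ(107) = 106, φ(108) = 36, φ(109) = 108, φ(110) = 40, φ(111) = 72, φ(112) = 48, φ(113) = 112, φ(114) = 36, φ(115) = 88, φ(116) = 56, φ(117) = 72, φ(118) = 58, φ(119) = 96, φ(120) = 32, φ(121) = 110, φ(122) = 60, φ(123) = 80, φ(124) = 60, φ(125) = 100, φ(126) = 36, φ(127) = 126, φ(128) = 64, φ(129) = 84, φ(130) = 48, φ(131) = 130, φ(132) = 40, φ(133) = 108, φ(134) = 66, φ(135) = 72, φ(136) = 64, φ(137) = 136, φ(138) = 44, φ(139) = 138, φ(140) = 48, φ(141) = 92, φ(142) = 70, φ(143) = 120, φ(144) = 48, φ(145) = 112, φ(146) = 72, φ(147) = 84, φ(148) = 72, φ(149) = 148. Summing all 149 values: 6818. (Average order: Σ_{n ≤ x} φ(n) ~ (3/π²) x². For x = 149, (3/π²)·149² ≈ 6748.29.)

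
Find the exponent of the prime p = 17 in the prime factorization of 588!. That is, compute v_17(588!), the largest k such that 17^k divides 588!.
v_17(588!) = 36

Legendre's formula: v_p(n!) = Σ_{k ≥ 1} ⌊n / p^k⌋. For p = 17, n = 588, the terms are:
  ⌊588/17^1⌋ = ⌊588/17⌋ = 34
  ⌊588/17^2⌋ = ⌊588/289⌋ = 2
(the next term ⌊588/17^3⌋ = 0, terminating the sum). Summing: v_17(588!) = 34 + 2 = 36.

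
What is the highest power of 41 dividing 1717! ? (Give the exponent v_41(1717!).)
v_41(1717!) = 42

Legendre's formula: v_p(n!) = Σ_{k ≥ 1} ⌊n / p^k⌋. For p = 41, n = 1717, the terms are:
  ⌊1717/41^1⌋ = ⌊1717/41⌋ = 41
  ⌊1717/41^2⌋ = ⌊1717/1681⌋ = 1
(the next term ⌊1717/41^3⌋ = 0, terminating the sum). Summing: v_41(1717!) = 41 + 1 = 42.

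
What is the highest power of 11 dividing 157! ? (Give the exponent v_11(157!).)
v_11(157!) = 15

Legendre's formula: v_p(n!) = Σ_{k ≥ 1} ⌊n / p^k⌋. For p = 11, n = 157, the terms are:
  ⌊157/11^1⌋ = ⌊157/11⌋ = 14
  ⌊157/11^2⌋ = ⌊157/121⌋ = 1
(the next term ⌊157/11^3⌋ = 0, terminating the sum). Summing: v_11(157!) = 14 + 1 = 15.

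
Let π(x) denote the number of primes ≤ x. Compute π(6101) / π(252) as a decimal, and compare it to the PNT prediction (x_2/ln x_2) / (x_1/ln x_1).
π(6101)/π(252) = 796/54 ≈ 14.7407;  PNT prediction ≈ 15.3587.

π(252) = 54 and π(6101) = 796, so π(6101)/π(252) ≈ 14.7407. The PNT-predicted ratio is (6101/ln(6101)) / (252/ln(252)) ≈ 15.3587. The two agree to within a few percent, as expected.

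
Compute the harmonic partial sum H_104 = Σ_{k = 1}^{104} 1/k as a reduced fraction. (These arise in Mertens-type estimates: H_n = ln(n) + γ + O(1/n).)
H_104 = 151628729214843927768244125436857365638449733/29012042540587955997705808574162155756055616

Direct summation: H_104 = 1 + 1/2 + ... + 1/104. The least common denominator is lcm(1, ..., 104) = 725301063514698899942645214354053893901390400; over this denominator the numerator is 725301063514698899942645214354053893901390400 + 362650531757349449971322607177026946950695200 + 241767021171566299980881738118017964633796800 + 181325265878674724985661303588513473475347600 + 145060212702939779988529042870810778780278080 + 120883510585783149990440869059008982316898400 + 103614437644956985706092173479150556271627200 + 90662632939337362492830651794256736737673800 + 80589007057188766660293912706005988211265600 + 72530106351469889994264521435405389390139040 + 65936460319518081812967746759459444900126400 + 60441755292891574995220434529504491158449200 + 55792389501130684610972708796465684146260800 + 51807218822478492853046086739575278135813600 + 48353404234313259996176347623603592926759360 + 45331316469668681246415325897128368368836900 + 42664768442041111761332071432591405523611200 + 40294503528594383330146956353002994105632800 + 38173740184984152628560274439687047047441600 + 36265053175734944997132260717702694695069520 + 34538145881652328568697391159716852090542400 + 32968230159759040906483873379729722450063200 + 31534828848465169562723704971915386691364800 + 30220877646445787497610217264752245579224600 + 29012042540587955997705808574162155756055616 + 27896194750565342305486354398232842073130400 + 26863002352396255553431304235335329403755200 + 25903609411239246426523043369787639067906800 + 25010381500506858618711903943243237720737600 + 24176702117156629998088173811801796463379680 + 23396808500474158062665974656582383674238400 + 22665658234834340623207662948564184184418450 + 21978820106506027270989248919819814966708800 + 21332384221020555880666035716295702761805600 + 20722887528991397141218434695830111254325440 + 20147251764297191665073478176501497052816400 + 19602731446343213511963384171731186321659200 + 19086870092492076314280137219843523523720800 + 18597463167043561536990902932155228048753600 + 18132526587867472498566130358851347347534760 + 17690269841821924388845005228147655948814400 + 17269072940826164284348695579858426045271200 + 16867466593365090696340586380326834741892800 + 16484115079879520453241936689864861225031600 + 16117801411437753332058782541201197642253120 + 15767414424232584781361852485957693345682400 + 15431937521589338296652025837320295614923200 + 15110438823222893748805108632376122789612300 + 14802062520708140815156024782735793753089600 + 14506021270293977998852904287081077878027808 + 14221589480680370587110690477530468507870400 + 13948097375282671152743177199116421036565200 + 13684925726692432074389532346302903658516800 + 13431501176198127776715652117667664701877600 + 13187292063903616362593549351891888980025280 + 12951804705619623213261521684893819533953400 + 12724580061661384209520091479895682349147200 + 12505190750253429309355951971621618860368800 + 12293238364655913558349918887356845659345600 + 12088351058578314999044086905900898231689840 + 11890181369093424589223692038591047441006400 + 11698404250237079031332987328291191837119200 + 11512715293884109522899130386572284030180800 + 11332829117417170311603831474282092092209225 + 11158477900226136922194541759293136829252160 + 10989410053253013635494624459909907483354400 + 10825389007682073133472316632150058117931200 + 10666192110510277940333017858147851380902800 + 10511609616155056520907901657305128897121600 + 10361443764495698570609217347915055627162720 + 10215507936826745069614721328930336533822400 + 10073625882148595832536739088250748526408200 + 9935631007050669862228016634987039642484800 + 9801365723171606755981692085865593160829600 + 9670680846862651999235269524720718585351872 + 9543435046246038157140068609921761761860400 + 9419494331359725973281106679922777842875200 + 9298731583521780768495451466077614024376800 + 9181026120439226581552471067772834100017600 + 9066263293933736249283065179425673673767380 + 8954334117465418517810434745111776467918400 + 8845134920910962194422502614073827974407200 + 8738567030297577107742713425952456553028800 + 8634536470413082142174347789929213022635600 + 8532953688408222352266414286518281104722240 + 8433733296682545348170293190163417370946400 + 8336793833502286206237301314414412573579200 + 8242057539939760226620968344932430612515800 + 8149450151850549437557811397236560605633600 + 8058900705718876666029391270600598821126560 + 7970341357304383515853244113780812020894400 + 7883707212116292390680926242978846672841200 + 7798936166824719354221991552194127891412800 + 7715968760794669148326012918660147807461600 + 7634748036996830525712054887937409409488320 + 7555219411611446874402554316188061394806150 + 7477330551697926803532424890247978287643200 + 7401031260354070407578012391367896876544800 + 7326273368835342423663082973273271655569600 + 7253010635146988999426452143540538939013904 + 7181198648660385147946982320337167266350400 + 7110794740340185293555345238765234253935200 + 7041757898200960193617914702466542659236800 + 6974048687641335576371588599558210518282600 = 3790718230371098194206103135921434140961243325, so H_104 = 3790718230371098194206103135921434140961243325/725301063514698899942645214354053893901390400; reducing by gcd(3790718230371098194206103135921434140961243325, 725301063514698899942645214354053893901390400) = 25 gives 151628729214843927768244125436857365638449733/29012042540587955997705808574162155756055616 ≈ 5.22641. (The PNT-adjacent estimate ln(104) + γ ≈ 5.22161 matches within O(1/n).)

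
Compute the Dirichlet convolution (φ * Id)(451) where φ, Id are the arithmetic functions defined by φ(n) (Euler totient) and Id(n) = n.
(φ * Id)(451) = 1701

Divisors of 451: [1, 11, 41, 451]. For each d | 451:
  d = 1: φ(1) · Id(451/1) = 1 · 451 = 451
  d = 11: φ(11) · Id(451/11) = 10 · 41 = 410
  d = 41: φ(41) · Id(451/41) = 40 · 11 = 440
  d = 451: φ(451) · Id(451/451) = 400 · 1 = 400
Summing: (φ * Id)(451) = 451 + 410 + 440 + 400 = 1701.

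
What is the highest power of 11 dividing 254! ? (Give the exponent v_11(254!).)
v_11(254!) = 25

Legendre's formula: v_p(n!) = Σ_{k ≥ 1} ⌊n / p^k⌋. For p = 11, n = 254, the terms are:
  ⌊254/11^1⌋ = ⌊254/11⌋ = 23
  ⌊254/11^2⌋ = ⌊254/121⌋ = 2
(the next term ⌊254/11^3⌋ = 0, terminating the sum). Summing: v_11(254!) = 23 + 2 = 25.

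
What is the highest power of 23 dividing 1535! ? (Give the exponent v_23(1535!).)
v_23(1535!) = 68

Legendre's formula: v_p(n!) = Σ_{k ≥ 1} ⌊n / p^k⌋. For p = 23, n = 1535, the terms are:
  ⌊1535/23^1⌋ = ⌊1535/23⌋ = 66
  ⌊1535/23^2⌋ = ⌊1535/529⌋ = 2
(the next term ⌊1535/23^3⌋ = 0, terminating the sum). Summing: v_23(1535!) = 66 + 2 = 68.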